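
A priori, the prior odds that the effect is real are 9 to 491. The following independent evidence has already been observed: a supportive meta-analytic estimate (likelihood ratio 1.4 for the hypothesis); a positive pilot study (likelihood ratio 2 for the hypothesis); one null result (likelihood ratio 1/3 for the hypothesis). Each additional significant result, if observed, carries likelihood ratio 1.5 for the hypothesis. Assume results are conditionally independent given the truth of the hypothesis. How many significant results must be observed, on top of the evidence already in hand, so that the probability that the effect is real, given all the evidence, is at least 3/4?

13

Prior odds = 9/491.
Combined Bayes factor of the evidence already in hand = 1.4 × 2 × (1/3) = 14/15.
Odds after that evidence = (9/491) × 14/15 = 42/2455.
Target odds = 0.75/0.25 = 3.
Need 1.5ⁿ ≥ 3 ÷ (42/2455) = 2455/14.
1.5¹² = 531441/4096 falls short of 2455/14 but 1.5¹³ = 1594323/8192 reaches it, so n = 13.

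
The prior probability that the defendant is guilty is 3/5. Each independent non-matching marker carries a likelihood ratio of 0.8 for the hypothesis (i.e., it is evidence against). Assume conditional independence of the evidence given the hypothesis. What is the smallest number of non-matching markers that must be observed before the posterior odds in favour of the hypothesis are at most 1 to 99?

23

Prior odds = 0.6/0.4 = 1.5.
Likelihood ratio per non-matching marker = 0.8.
Target odds = 1/99.
Need 1.5 × 0.8ⁿ ≤ 1/99, i.e. 0.8ⁿ ≤ 2/297.
0.8²² ≈0.0073787 is still above 2/297 but 0.8²³ ≈0.00590296 is at or below it, so n = 23.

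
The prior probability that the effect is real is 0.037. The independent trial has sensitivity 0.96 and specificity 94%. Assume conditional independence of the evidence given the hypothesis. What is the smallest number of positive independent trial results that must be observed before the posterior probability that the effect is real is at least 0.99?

3

Prior odds: 0.037 ÷ 0.963 = 37/963.
False-positive rate = 1 − 0.94 = 0.06; likelihood ratio of a positive = 0.96/0.06 = 16.
Target posterior odds = 0.99/0.01 = 99.
Require 16ⁿ ≥ 99 ÷ (37/963) = 95337/37.
16² = 256 falls short of 95337/37 but 16³ = 4096 reaches it, so n = 3.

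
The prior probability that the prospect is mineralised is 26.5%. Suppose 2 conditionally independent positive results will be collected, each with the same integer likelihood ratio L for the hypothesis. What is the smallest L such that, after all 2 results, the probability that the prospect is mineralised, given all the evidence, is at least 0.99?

17

Prior odds = 0.265/0.735 = 53/147.
Target odds = 0.99/0.01 = 99.
Need L² ≥ 99 ÷ (53/147) = 14553/53.
16² = 256 < 14553/53 ≤ 289 = 17², so L = 17.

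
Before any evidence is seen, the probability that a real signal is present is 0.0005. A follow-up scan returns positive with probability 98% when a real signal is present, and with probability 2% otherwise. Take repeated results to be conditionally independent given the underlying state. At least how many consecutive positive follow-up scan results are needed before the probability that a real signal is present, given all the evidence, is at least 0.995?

Prior odds = 0.0005/0.9995 = 1/1999.
Likelihood ratio of a positive result = 0.98/0.02 = 49.
Target posterior odds = 0.995/0.005 = 199.
Require 49ⁿ ≥ 199 ÷ (1/1999) = 397801.
49³ = 117649 falls short of 397801 but 49⁴ = 5764801 reaches it, so n = 4.

4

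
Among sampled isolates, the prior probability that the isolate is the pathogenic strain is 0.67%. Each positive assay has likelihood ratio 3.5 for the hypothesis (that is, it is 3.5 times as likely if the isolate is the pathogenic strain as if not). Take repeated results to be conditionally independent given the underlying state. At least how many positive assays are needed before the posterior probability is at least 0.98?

8

Prior odds: 0.0067 ÷ 0.9933 = 67/9933.
Likelihood ratio per positive assay = 3.5.
Target posterior odds = 0.98/0.02 = 49.
Require 3.5ⁿ ≥ 49 ÷ (67/9933) = 486717/67.
3.5⁷ = 823543/128 falls short of 486717/67 but 3.5⁸ = 5764801/256 reaches it, so n = 8.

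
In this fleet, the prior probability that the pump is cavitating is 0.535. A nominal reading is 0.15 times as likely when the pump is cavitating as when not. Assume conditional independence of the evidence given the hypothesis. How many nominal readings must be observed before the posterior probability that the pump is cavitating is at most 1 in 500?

4

Prior odds: 0.535 ÷ 0.465 = 107/93.
Likelihood ratio per nominal reading = 0.15.
Target odds: 0.002 ÷ 0.998 = 1/499.
Require 0.15ⁿ ≤ 1/499 ÷ (107/93) = 93/53393.
0.15³ = 0.003375 is still above 93/53393 but 0.15⁴ = 81/160000 is at or below it, so n = 4.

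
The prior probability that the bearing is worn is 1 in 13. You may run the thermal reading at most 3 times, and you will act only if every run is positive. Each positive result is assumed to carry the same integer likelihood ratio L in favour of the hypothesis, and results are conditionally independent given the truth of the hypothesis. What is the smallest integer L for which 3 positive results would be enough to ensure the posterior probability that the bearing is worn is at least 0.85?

Prior odds = (1/13)/(12/13) = 1/12.
Target odds = 0.85/0.15 = 17/3.
Need L³ ≥ 17/3 ÷ (1/12) = 68.
4³ = 64 < 68 ≤ 125 = 5³, so L = 5.

5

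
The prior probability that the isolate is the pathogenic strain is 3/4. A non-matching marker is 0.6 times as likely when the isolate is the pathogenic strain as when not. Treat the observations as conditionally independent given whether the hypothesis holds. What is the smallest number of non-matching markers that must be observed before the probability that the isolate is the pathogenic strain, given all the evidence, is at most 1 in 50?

10

Prior odds: 0.75 ÷ 0.25 = 3.
Likelihood ratio per non-matching marker = 0.6.
Target odds: 0.02 ÷ 0.98 = 1/49.
Require 0.6ⁿ ≤ 1/49 ÷ 3 = 1/147.
0.6⁹ = 19683/1953125 is still above 1/147 but 0.6¹⁰ = 59049/9765625 is at or below it, so n = 10.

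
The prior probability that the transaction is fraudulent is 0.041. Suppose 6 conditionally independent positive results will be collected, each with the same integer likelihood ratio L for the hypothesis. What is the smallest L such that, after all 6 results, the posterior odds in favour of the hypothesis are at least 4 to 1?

3

Prior odds = 0.041/0.959 = 41/959.
Target odds = 4.
Need L⁶ ≥ 4 ÷ (41/959) = 3836/41.
2⁶ = 64 < 3836/41 ≤ 729 = 3⁶, so L = 3.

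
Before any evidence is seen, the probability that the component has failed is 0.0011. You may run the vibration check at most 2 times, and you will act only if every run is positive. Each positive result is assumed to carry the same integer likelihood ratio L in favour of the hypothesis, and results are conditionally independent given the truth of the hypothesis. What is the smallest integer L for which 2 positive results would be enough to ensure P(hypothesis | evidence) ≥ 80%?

Prior odds = 0.0011/0.9989 = 11/9989.
Target odds = 0.8/0.2 = 4.
Need L² ≥ 4 ÷ (11/9989) = 39956/11.
60² = 3600 < 39956/11 ≤ 3721 = 61², so L = 61.

61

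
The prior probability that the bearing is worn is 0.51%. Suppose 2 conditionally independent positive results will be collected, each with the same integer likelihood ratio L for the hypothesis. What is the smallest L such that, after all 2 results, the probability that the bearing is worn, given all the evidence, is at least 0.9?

42

Prior odds = 0.0051/0.9949 = 51/9949.
Target odds = 0.9/0.1 = 9.
Need L² ≥ 9 ÷ (51/9949) = 29847/17.
41² = 1681 < 29847/17 ≤ 1764 = 42², so L = 42.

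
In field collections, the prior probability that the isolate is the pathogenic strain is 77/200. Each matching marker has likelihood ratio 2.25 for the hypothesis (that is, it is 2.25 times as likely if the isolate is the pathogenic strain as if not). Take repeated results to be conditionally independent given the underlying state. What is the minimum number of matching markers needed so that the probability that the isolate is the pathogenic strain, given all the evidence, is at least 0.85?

Prior odds = 0.385/0.615 = 77/123.
Likelihood ratio per matching marker = 2.25.
Target odds: 0.85 ÷ 0.15 = 17/3.
Need (77/123) × 2.25ⁿ ≥ 17/3, i.e. 2.25ⁿ ≥ 697/77.
2.25² = 5.0625 falls short of 697/77 but 2.25³ = 11.390625 reaches it, so n = 3.

3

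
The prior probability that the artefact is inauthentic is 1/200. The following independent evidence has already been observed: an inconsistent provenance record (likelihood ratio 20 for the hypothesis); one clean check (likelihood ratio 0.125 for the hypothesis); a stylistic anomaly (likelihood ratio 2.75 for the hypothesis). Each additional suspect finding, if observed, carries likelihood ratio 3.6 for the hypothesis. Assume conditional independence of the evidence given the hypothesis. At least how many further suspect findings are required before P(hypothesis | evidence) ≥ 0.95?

5

Prior odds = 0.005/0.995 = 1/199.
Combined Bayes factor of the evidence already in hand = 20 × 0.125 × 2.75 = 6.875.
Odds after that evidence = (1/199) × 6.875 = 55/1592.
Target odds = 0.95/0.05 = 19.
Need 3.6ⁿ ≥ 19 ÷ (55/1592) = 30248/55.
3.6⁴ = 167.9616 falls short of 30248/55 but 3.6⁵ = 604.66176 reaches it, so n = 5.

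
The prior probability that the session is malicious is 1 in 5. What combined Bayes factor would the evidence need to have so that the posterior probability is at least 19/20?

76

Prior odds = 0.2/0.8 = 0.25.
Target odds = 0.95/0.05 = 19.
Required Bayes factor = 19 ÷ 0.25 = 76.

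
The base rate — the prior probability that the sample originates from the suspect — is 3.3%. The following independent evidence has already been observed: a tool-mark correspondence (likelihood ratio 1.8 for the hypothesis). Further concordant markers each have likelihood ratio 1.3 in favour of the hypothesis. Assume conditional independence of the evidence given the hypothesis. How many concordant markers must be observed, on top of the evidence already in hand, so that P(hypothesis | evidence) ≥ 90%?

20

Prior odds = 0.033/0.967 = 33/967.
Bayes factor of the evidence already in hand = 1.8.
Odds after that evidence = (33/967) × 1.8 = 297/4835.
Target odds = 0.9/0.1 = 9.
Need 1.3ⁿ ≥ 9 ÷ (297/4835) = 4835/33.
1.3¹⁹ ≈146.192 falls short of 4835/33 but 1.3²⁰ ≈190.05 reaches it, so n = 20.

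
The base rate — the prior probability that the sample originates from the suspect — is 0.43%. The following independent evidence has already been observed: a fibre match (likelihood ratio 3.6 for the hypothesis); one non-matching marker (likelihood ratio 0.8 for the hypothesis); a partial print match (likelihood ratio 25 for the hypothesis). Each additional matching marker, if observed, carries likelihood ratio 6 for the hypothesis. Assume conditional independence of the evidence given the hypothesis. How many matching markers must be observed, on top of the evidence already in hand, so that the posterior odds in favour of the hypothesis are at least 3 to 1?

Prior odds = 0.0043/0.9957 = 43/9957.
Combined Bayes factor of the evidence already in hand = 3.6 × 0.8 × 25 = 72.
Odds after that evidence = (43/9957) × 72 = 1032/3319.
Target odds = 3.
Need 6ⁿ ≥ 3 ÷ (1032/3319) = 3319/344.
6¹ = 6 falls short of 3319/344 but 6² = 36 reaches it, so n = 2.

2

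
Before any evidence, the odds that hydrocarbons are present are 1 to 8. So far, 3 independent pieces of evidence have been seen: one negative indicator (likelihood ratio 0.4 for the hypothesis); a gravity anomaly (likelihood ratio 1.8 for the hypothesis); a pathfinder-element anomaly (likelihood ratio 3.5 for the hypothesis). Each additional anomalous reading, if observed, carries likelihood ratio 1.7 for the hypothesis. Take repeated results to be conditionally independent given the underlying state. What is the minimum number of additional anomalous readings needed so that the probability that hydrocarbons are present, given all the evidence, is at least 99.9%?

Prior odds = 0.125.
Combined Bayes factor of the evidence already in hand = 0.4 × 1.8 × 3.5 = 2.52.
Odds after that evidence = 0.125 × 2.52 = 0.315.
Target odds = 0.999/0.001 = 999.
Need 1.7ⁿ ≥ 999 ÷ 0.315 = 22200/7.
1.7¹⁵ ≈2862.42 falls short of 22200/7 but 1.7¹⁶ ≈4866.12 reaches it, so n = 16.

16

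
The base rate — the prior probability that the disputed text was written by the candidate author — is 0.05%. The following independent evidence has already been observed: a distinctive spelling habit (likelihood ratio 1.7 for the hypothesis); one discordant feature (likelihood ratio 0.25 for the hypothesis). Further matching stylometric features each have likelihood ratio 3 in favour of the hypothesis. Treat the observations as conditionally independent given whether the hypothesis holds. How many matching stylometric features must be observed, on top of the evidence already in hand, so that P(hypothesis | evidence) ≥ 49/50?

Prior odds = 0.0005/0.9995 = 1/1999.
Combined Bayes factor of the evidence already in hand = 1.7 × 0.25 = 0.425.
Odds after that evidence = (1/1999) × 0.425 = 17/79960.
Target odds = 0.98/0.02 = 49.
Need 3ⁿ ≥ 49 ÷ (17/79960) = 3918040/17.
3¹¹ = 177147 falls short of 3918040/17 but 3¹² = 531441 reaches it, so n = 12.

12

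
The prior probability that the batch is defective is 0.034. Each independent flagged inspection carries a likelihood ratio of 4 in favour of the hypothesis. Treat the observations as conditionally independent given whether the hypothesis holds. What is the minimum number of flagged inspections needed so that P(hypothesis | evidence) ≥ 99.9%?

Prior odds: 0.034 ÷ 0.966 = 17/483.
Likelihood ratio per flagged inspection = 4.
Target odds: 0.999 ÷ 0.001 = 999.
Need (17/483) × 4ⁿ ≥ 999, i.e. 4ⁿ ≥ 482517/17.
4⁷ = 16384 falls short of 482517/17 but 4⁸ = 65536 reaches it, so n = 8.

8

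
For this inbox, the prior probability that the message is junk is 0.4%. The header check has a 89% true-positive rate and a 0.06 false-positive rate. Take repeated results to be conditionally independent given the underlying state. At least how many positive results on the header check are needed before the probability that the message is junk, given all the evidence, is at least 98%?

Prior odds: 0.004 ÷ 0.996 = 1/249.
Likelihood ratio of a positive result = 0.89/0.06 = 89/6.
Target posterior odds = 0.98/0.02 = 49.
Require (89/6)ⁿ ≥ 49 ÷ (1/249) = 12201.
(89/6)³ = 704969/216 falls short of 12201 but (89/6)⁴ = 62742241/1296 reaches it, so n = 4.

4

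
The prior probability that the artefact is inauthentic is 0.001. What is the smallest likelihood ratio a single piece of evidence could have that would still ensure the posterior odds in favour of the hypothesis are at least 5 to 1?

Prior odds = 0.001/0.999 = 1/999.
Target odds = 5.
Required Bayes factor = 5 ÷ (1/999) = 4995.

4995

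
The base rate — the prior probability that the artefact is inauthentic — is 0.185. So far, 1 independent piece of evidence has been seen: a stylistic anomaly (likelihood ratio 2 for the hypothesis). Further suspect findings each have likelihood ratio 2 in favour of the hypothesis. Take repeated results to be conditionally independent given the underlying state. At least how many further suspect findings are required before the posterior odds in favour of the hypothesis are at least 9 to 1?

5

Prior odds = 0.185/0.815 = 37/163.
Bayes factor of the evidence already in hand = 2.
Odds after that evidence = (37/163) × 2 = 74/163.
Target odds = 9.
Need 2ⁿ ≥ 9 ÷ (74/163) = 1467/74.
2⁴ = 16 falls short of 1467/74 but 2⁵ = 32 reaches it, so n = 5.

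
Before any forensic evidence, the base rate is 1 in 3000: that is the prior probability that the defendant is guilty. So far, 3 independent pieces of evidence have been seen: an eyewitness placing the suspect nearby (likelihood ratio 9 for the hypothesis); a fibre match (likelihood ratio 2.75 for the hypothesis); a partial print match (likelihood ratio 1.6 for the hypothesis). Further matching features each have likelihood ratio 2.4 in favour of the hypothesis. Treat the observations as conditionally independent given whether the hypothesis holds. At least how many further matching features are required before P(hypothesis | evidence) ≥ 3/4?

7

Prior odds = (1/3000)/(2999/3000) = 1/2999.
Combined Bayes factor of the evidence already in hand = 9 × 2.75 × 1.6 = 39.6.
Odds after that evidence = (1/2999) × 39.6 = 198/14995.
Target odds = 0.75/0.25 = 3.
Need 2.4ⁿ ≥ 3 ÷ (198/14995) = 14995/66.
2.4⁶ = 2985984/15625 falls short of 14995/66 but 2.4⁷ = 35831808/78125 reaches it, so n = 7.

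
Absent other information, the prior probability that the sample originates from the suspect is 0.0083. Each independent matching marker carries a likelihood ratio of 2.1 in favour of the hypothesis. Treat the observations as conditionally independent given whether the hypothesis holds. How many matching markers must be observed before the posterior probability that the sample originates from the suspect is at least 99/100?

13

Prior odds: 0.0083 ÷ 0.9917 = 83/9917.
Likelihood ratio per matching marker = 2.1.
Target posterior odds = 0.99/0.01 = 99.
Require 2.1ⁿ ≥ 99 ÷ (83/9917) = 981783/83.
2.1¹² ≈7355.83 falls short of 981783/83 but 2.1¹³ ≈15447.2 reaches it, so n = 13.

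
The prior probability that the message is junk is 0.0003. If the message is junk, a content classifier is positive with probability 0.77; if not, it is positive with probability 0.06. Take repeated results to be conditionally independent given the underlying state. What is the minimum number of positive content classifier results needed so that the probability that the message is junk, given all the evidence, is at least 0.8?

Prior odds: 0.0003 ÷ 0.9997 = 3/9997.
Likelihood ratio of a positive = 0.77/0.06 = 77/6.
Target odds: 0.8 ÷ 0.2 = 4.
Require (77/6)ⁿ ≥ 4 ÷ (3/9997) = 39988/3.
(77/6)³ = 456533/216 falls short of 39988/3 but (77/6)⁴ = 35153041/1296 reaches it, so n = 4.

4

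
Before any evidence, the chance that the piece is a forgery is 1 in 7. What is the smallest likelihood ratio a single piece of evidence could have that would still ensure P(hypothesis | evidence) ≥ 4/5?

24

Prior odds = (1/7)/(6/7) = 1/6.
Target odds = 0.8/0.2 = 4.
Required Bayes factor = 4 ÷ (1/6) = 24.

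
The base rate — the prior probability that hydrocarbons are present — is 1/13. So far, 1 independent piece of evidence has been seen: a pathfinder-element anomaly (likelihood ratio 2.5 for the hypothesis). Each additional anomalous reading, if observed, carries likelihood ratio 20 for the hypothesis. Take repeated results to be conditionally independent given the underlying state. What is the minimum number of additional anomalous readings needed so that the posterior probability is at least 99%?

Prior odds = (1/13)/(12/13) = 1/12.
Bayes factor of the evidence already in hand = 2.5.
Odds after that evidence = (1/12) × 2.5 = 5/24.
Target odds = 0.99/0.01 = 99.
Need 20ⁿ ≥ 99 ÷ (5/24) = 475.2.
20² = 400 falls short of 475.2 but 20³ = 8000 reaches it, so n = 3.

3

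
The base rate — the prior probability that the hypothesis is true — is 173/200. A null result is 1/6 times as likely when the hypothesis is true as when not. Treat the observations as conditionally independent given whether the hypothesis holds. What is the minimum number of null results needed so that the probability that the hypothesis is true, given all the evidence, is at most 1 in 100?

4

Prior odds = 0.865/0.135 = 173/27.
Likelihood ratio per null result = 1/6.
Target posterior odds = 0.01/0.99 = 1/99.
Require (1/6)ⁿ ≤ 1/99 ÷ (173/27) = 3/1903.
(1/6)³ = 1/216 is still above 3/1903 but (1/6)⁴ = 1/1296 is at or below it, so n = 4.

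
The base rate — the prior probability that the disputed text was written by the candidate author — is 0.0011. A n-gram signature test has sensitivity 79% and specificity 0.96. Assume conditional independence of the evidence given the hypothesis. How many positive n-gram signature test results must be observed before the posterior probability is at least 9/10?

4

Prior odds: 0.0011 ÷ 0.9989 = 11/9989.
False-positive rate = 1 − 0.96 = 0.04; likelihood ratio of a positive = 0.79/0.04 = 19.75.
Target posterior odds = 0.9/0.1 = 9.
Require 19.75ⁿ ≥ 9 ÷ (11/9989) = 89901/11.
19.75³ = 7703.734375 falls short of 89901/11 but 19.75⁴ = 38950081/256 reaches it, so n = 4.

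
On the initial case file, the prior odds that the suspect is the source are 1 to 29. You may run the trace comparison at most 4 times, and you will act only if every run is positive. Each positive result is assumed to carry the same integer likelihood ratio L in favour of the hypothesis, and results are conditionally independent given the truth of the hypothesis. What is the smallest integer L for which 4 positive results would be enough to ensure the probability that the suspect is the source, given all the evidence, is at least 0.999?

14

Prior odds = 1/29.
Target odds = 0.999/0.001 = 999.
Need L⁴ ≥ 999 ÷ (1/29) = 28971.
13⁴ = 28561 < 28971 ≤ 38416 = 14⁴, so L = 14.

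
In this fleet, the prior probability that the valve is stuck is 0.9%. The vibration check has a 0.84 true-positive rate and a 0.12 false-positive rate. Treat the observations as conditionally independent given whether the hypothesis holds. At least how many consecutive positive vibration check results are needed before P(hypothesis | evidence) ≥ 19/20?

4

Prior odds = 0.009/0.991 = 9/991.
Likelihood ratio of a positive result = 0.84/0.12 = 7.
Target odds: 0.95 ÷ 0.05 = 19.
Need (9/991) × 7ⁿ ≥ 19, i.e. 7ⁿ ≥ 18829/9.
7³ = 343 falls short of 18829/9 but 7⁴ = 2401 reaches it, so n = 4.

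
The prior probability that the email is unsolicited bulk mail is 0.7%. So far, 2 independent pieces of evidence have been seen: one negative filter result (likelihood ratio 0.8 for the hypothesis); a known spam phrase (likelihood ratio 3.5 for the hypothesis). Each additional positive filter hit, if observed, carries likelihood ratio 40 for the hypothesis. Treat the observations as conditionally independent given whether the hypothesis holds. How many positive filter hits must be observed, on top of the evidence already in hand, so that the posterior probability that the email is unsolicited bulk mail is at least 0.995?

Prior odds = 0.007/0.993 = 7/993.
Combined Bayes factor of the evidence already in hand = 0.8 × 3.5 = 2.8.
Odds after that evidence = (7/993) × 2.8 = 98/4965.
Target odds = 0.995/0.005 = 199.
Need 40ⁿ ≥ 199 ÷ (98/4965) = 988035/98.
40² = 1600 falls short of 988035/98 but 40³ = 64000 reaches it, so n = 3.

3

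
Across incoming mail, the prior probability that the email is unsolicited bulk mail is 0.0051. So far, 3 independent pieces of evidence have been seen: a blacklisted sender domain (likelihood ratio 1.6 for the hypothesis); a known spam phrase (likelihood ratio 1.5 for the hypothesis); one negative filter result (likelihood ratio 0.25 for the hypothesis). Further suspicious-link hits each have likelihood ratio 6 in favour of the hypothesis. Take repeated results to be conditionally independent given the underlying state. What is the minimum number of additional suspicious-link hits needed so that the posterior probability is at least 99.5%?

Prior odds = 0.0051/0.9949 = 51/9949.
Combined Bayes factor of the evidence already in hand = 1.6 × 1.5 × 0.25 = 0.6.
Odds after that evidence = (51/9949) × 0.6 = 153/49745.
Target odds = 0.995/0.005 = 199.
Need 6ⁿ ≥ 199 ÷ (153/49745) = 9899255/153.
6⁶ = 46656 falls short of 9899255/153 but 6⁷ = 279936 reaches it, so n = 7.

7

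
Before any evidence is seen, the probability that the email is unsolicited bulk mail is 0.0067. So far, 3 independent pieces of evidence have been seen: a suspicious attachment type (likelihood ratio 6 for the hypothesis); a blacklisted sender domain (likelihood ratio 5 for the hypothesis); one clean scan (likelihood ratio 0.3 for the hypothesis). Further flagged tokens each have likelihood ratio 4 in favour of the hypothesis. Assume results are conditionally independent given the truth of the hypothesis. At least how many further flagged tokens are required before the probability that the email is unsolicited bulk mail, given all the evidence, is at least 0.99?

Prior odds = 0.0067/0.9933 = 67/9933.
Combined Bayes factor of the evidence already in hand = 6 × 5 × 0.3 = 9.
Odds after that evidence = (67/9933) × 9 = 201/3311.
Target odds = 0.99/0.01 = 99.
Need 4ⁿ ≥ 99 ÷ (201/3311) = 109263/67.
4⁵ = 1024 falls short of 109263/67 but 4⁶ = 4096 reaches it, so n = 6.

6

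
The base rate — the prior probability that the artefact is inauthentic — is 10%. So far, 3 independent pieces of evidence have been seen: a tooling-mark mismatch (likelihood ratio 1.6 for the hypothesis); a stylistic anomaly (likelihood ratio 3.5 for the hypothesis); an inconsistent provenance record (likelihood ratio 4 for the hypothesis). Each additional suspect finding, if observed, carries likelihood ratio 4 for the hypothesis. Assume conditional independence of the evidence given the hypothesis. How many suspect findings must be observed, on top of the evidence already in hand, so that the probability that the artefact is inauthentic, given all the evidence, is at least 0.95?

2

Prior odds = 0.1/0.9 = 1/9.
Combined Bayes factor of the evidence already in hand = 1.6 × 3.5 × 4 = 22.4.
Odds after that evidence = (1/9) × 22.4 = 112/45.
Target odds = 0.95/0.05 = 19.
Need 4ⁿ ≥ 19 ÷ (112/45) = 855/112.
4¹ = 4 falls short of 855/112 but 4² = 16 reaches it, so n = 2.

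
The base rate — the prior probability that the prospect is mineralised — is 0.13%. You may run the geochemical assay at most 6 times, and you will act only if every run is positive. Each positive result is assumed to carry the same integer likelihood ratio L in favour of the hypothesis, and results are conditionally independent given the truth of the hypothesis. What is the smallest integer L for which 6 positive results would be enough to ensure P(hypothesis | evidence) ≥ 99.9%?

Prior odds = 0.0013/0.9987 = 13/9987.
Target odds = 0.999/0.001 = 999.
Need L⁶ ≥ 999 ÷ (13/9987) = 9977013/13.
9⁶ = 531441 < 9977013/13 ≤ 1000000 = 10⁶, so L = 10.

10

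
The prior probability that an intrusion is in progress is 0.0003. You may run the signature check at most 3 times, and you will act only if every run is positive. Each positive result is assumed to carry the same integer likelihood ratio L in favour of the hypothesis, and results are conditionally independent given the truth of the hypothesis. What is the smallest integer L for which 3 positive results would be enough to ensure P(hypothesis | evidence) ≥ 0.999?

Prior odds = 0.0003/0.9997 = 3/9997.
Target odds = 0.999/0.001 = 999.
Need L³ ≥ 999 ÷ (3/9997) = 3329001.
149³ = 3307949 < 3329001 ≤ 3375000 = 150³, so L = 150.

150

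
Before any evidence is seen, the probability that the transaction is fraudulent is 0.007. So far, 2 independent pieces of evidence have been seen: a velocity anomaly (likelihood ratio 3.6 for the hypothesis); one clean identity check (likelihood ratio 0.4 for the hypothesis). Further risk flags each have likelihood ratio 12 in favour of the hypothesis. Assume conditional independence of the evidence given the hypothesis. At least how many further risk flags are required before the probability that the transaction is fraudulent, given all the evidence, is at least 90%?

Prior odds = 0.007/0.993 = 7/993.
Combined Bayes factor of the evidence already in hand = 3.6 × 0.4 = 1.44.
Odds after that evidence = (7/993) × 1.44 = 84/8275.
Target odds = 0.9/0.1 = 9.
Need 12ⁿ ≥ 9 ÷ (84/8275) = 24825/28.
12² = 144 falls short of 24825/28 but 12³ = 1728 reaches it, so n = 3.

3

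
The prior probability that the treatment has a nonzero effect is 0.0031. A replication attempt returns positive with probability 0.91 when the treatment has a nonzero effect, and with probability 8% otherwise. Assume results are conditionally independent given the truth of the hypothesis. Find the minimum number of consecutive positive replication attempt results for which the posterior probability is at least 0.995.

Prior odds = 0.0031/0.9969 = 31/9969.
Likelihood ratio of a positive result = 0.91/0.08 = 11.375.
Target odds: 0.995 ÷ 0.005 = 199.
Need (31/9969) × 11.375ⁿ ≥ 199, i.e. 11.375ⁿ ≥ 1983831/31.
11.375⁴ = 68574961/4096 falls short of 1983831/31 but 11.375⁵ ≈190439 reaches it, so n = 5.

5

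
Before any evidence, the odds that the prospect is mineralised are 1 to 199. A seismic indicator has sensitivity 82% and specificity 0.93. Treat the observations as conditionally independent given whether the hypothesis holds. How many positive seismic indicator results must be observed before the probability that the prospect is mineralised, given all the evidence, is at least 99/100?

5

Prior odds = 1/199.
False-positive rate = 1 − 0.93 = 0.07; likelihood ratio of a positive = 0.82/0.07 = 82/7.
Target posterior odds = 0.99/0.01 = 99.
Require (82/7)ⁿ ≥ 99 ÷ (1/199) = 19701.
(82/7)⁴ = 45212176/2401 falls short of 19701 but (82/7)⁵ ≈220587 reaches it, so n = 5.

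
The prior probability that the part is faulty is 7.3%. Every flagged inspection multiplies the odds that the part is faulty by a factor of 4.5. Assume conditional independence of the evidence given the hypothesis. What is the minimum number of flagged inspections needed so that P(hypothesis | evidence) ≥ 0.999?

7

Prior odds = 0.073/0.927 = 73/927.
Likelihood ratio per flagged inspection = 4.5.
Target posterior odds = 0.999/0.001 = 999.
Need (73/927) × 4.5ⁿ ≥ 999, i.e. 4.5ⁿ ≥ 926073/73.
4.5⁶ = 8303.765625 falls short of 926073/73 but 4.5⁷ = 4782969/128 reaches it, so n = 7.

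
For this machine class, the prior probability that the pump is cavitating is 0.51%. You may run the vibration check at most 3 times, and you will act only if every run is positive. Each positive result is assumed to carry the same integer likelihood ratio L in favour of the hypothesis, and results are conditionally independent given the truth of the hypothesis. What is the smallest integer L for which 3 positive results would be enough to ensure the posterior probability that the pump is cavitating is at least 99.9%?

58

Prior odds = 0.0051/0.9949 = 51/9949.
Target odds = 0.999/0.001 = 999.
Need L³ ≥ 999 ÷ (51/9949) = 3313017/17.
57³ = 185193 < 3313017/17 ≤ 195112 = 58³, so L = 58.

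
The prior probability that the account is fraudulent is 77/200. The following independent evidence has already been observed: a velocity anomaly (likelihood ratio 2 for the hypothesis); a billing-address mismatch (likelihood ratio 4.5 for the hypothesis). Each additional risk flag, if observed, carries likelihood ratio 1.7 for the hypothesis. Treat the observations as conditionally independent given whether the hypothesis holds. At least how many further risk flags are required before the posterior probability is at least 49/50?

Prior odds = 0.385/0.615 = 77/123.
Combined Bayes factor of the evidence already in hand = 2 × 4.5 = 9.
Odds after that evidence = (77/123) × 9 = 231/41.
Target odds = 0.98/0.02 = 49.
Need 1.7ⁿ ≥ 49 ÷ (231/41) = 287/33.
1.7⁴ = 8.3521 falls short of 287/33 but 1.7⁵ = 1419857/100000 reaches it, so n = 5.

5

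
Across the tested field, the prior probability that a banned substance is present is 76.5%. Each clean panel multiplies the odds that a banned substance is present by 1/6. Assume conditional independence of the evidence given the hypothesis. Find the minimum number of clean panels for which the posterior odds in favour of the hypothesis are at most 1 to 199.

4

Prior odds = 0.765/0.235 = 153/47.
Likelihood ratio per clean panel = 1/6.
Target odds = 1/199.
Require (1/6)ⁿ ≤ 1/199 ÷ (153/47) = 47/30447.
(1/6)³ = 1/216 is still above 47/30447 but (1/6)⁴ = 1/1296 is at or below it, so n = 4.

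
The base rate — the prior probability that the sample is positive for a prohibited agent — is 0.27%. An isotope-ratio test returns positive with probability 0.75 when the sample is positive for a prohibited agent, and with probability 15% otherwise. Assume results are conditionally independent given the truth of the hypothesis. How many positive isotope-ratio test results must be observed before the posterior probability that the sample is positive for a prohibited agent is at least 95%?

6

Prior odds: 0.0027 ÷ 0.9973 = 27/9973.
Likelihood ratio of a positive result = 0.75/0.15 = 5.
Target odds: 0.95 ÷ 0.05 = 19.
Need (27/9973) × 5ⁿ ≥ 19, i.e. 5ⁿ ≥ 189487/27.
5⁵ = 3125 falls short of 189487/27 but 5⁶ = 15625 reaches it, so n = 6.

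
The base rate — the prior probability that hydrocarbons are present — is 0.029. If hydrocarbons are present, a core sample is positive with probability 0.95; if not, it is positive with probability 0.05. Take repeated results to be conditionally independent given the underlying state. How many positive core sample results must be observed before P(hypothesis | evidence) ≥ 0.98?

Prior odds: 0.029 ÷ 0.971 = 29/971.
Likelihood ratio of a positive = 0.95/0.05 = 19.
Target posterior odds = 0.98/0.02 = 49.
Require 19ⁿ ≥ 49 ÷ (29/971) = 47579/29.
19² = 361 falls short of 47579/29 but 19³ = 6859 reaches it, so n = 3.

3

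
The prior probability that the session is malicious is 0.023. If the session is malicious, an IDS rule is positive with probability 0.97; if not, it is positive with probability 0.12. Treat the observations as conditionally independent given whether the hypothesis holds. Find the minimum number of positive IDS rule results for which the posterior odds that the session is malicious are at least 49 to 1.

Prior odds = 0.023/0.977 = 23/977.
Likelihood ratio of a positive = 0.97/0.12 = 97/12.
Target odds = 49.
Need (23/977) × (97/12)ⁿ ≥ 49, i.e. (97/12)ⁿ ≥ 47873/23.
(97/12)³ = 912673/1728 falls short of 47873/23 but (97/12)⁴ = 88529281/20736 reaches it, so n = 4.

4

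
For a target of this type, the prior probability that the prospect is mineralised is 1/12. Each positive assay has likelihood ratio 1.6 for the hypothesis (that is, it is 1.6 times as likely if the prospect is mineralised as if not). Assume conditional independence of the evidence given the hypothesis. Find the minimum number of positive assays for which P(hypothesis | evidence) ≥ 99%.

Prior odds = (1/12)/(11/12) = 1/11.
Likelihood ratio per positive assay = 1.6.
Target posterior odds = 0.99/0.01 = 99.
Require 1.6ⁿ ≥ 99 ÷ (1/11) = 1089.
1.6¹⁴ ≈720.576 falls short of 1089 but 1.6¹⁵ ≈1152.92 reaches it, so n = 15.

15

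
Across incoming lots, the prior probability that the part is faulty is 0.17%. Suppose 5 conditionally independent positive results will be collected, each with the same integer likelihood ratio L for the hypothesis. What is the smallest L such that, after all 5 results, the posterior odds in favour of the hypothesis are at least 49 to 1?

Prior odds = 0.0017/0.9983 = 17/9983.
Target odds = 49.
Need L⁵ ≥ 49 ÷ (17/9983) = 489167/17.
7⁵ = 16807 < 489167/17 ≤ 32768 = 8⁵, so L = 8.

8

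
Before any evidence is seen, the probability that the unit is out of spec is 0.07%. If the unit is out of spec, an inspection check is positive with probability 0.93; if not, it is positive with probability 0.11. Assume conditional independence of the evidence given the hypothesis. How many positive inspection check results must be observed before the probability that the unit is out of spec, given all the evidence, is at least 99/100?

6

Prior odds = 0.0007/0.9993 = 7/9993.
Likelihood ratio of a positive = 0.93/0.11 = 93/11.
Target odds: 0.99 ÷ 0.01 = 99.
Require (93/11)ⁿ ≥ 99 ÷ (7/9993) = 989307/7.
(93/11)⁵ ≈43196.8 falls short of 989307/7 but (93/11)⁶ ≈365209 reaches it, so n = 6.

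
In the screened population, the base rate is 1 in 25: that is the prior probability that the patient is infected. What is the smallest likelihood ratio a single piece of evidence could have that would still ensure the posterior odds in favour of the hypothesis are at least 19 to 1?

Prior odds = 0.04/0.96 = 1/24.
Target odds = 19.
Required Bayes factor = 19 ÷ (1/24) = 456.

456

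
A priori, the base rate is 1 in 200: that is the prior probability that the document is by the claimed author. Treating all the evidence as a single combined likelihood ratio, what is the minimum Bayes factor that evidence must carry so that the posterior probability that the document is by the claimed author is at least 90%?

1791

Prior odds = 0.005/0.995 = 1/199.
Target odds = 0.9/0.1 = 9.
Required Bayes factor = 9 ÷ (1/199) = 1791.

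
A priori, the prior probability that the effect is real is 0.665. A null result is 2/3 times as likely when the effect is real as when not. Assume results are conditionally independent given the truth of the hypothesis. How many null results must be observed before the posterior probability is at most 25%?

Prior odds: 0.665 ÷ 0.335 = 133/67.
Likelihood ratio per null result = 2/3.
Target odds: 0.25 ÷ 0.75 = 1/3.
Need (133/67) × (2/3)ⁿ ≤ 1/3, i.e. (2/3)ⁿ ≤ 67/399.
(2/3)⁴ = 16/81 is still above 67/399 but (2/3)⁵ = 32/243 is at or below it, so n = 5.

5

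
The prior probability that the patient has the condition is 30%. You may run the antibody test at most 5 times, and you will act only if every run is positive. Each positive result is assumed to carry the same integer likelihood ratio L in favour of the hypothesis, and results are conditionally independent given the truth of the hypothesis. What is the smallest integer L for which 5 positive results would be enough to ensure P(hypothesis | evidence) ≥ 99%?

3

Prior odds = 0.3/0.7 = 3/7.
Target odds = 0.99/0.01 = 99.
Need L⁵ ≥ 99 ÷ (3/7) = 231.
2⁵ = 32 < 231 ≤ 243 = 3⁵, so L = 3.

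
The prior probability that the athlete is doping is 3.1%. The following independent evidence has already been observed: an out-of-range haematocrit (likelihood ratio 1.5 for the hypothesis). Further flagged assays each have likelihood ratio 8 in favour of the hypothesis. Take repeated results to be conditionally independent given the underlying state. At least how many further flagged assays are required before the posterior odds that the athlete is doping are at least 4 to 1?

3

Prior odds = 0.031/0.969 = 31/969.
Bayes factor of the evidence already in hand = 1.5.
Odds after that evidence = (31/969) × 1.5 = 31/646.
Target odds = 4.
Need 8ⁿ ≥ 4 ÷ (31/646) = 2584/31.
8² = 64 falls short of 2584/31 but 8³ = 512 reaches it, so n = 3.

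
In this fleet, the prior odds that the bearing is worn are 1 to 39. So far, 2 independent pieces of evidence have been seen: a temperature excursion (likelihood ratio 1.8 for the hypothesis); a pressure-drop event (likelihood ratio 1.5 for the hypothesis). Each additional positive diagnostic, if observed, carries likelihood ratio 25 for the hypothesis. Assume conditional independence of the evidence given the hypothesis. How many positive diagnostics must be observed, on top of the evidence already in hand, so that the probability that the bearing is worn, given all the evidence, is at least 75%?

2

Prior odds = 1/39.
Combined Bayes factor of the evidence already in hand = 1.8 × 1.5 = 2.7.
Odds after that evidence = (1/39) × 2.7 = 9/130.
Target odds = 0.75/0.25 = 3.
Need 25ⁿ ≥ 3 ÷ (9/130) = 130/3.
25¹ = 25 falls short of 130/3 but 25² = 625 reaches it, so n = 2.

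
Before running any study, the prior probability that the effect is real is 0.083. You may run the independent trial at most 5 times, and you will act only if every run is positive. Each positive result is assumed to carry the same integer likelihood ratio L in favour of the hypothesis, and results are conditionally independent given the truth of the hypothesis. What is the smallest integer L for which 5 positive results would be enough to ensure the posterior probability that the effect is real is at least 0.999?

Prior odds = 0.083/0.917 = 83/917.
Target odds = 0.999/0.001 = 999.
Need L⁵ ≥ 999 ÷ (83/917) = 916083/83.
6⁵ = 7776 < 916083/83 ≤ 16807 = 7⁵, so L = 7.

7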